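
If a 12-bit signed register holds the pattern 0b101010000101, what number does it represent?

pattern = 101010000101 (MSB is 1 ⇒ negative)
Invert: 010101111010, add 1 → 010101111011 = 1403, so the value is -1403.
(Equivalently: 2693 - 2^12 = 2693 - 4096 = -1403.)

-1403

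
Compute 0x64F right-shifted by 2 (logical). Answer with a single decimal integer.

403

0x64F = 11001001111
shift right by 2 → 00110010011 = 403
(equivalently, floor(1615 / 4))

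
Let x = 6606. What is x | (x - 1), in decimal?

6607

x = 1100111001110 = 6606
x - 1 = 1100111001101
OR    = 1100111001111 = 6607
(x | (x - 1) sets all bits below the lowest set bit.)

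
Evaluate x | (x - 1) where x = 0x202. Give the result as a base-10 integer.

x = 1000000010 = 514
x - 1 = 1000000001
OR    = 1000000011 = 515
(x | (x - 1) sets all bits below the lowest set bit.)

515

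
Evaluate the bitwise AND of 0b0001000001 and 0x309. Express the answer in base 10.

1

a = 0001000001
0x309 = 1100001001
AND → 0000000001 = 1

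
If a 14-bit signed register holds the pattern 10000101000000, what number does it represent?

pattern = 10000101000000 (MSB is 1 ⇒ negative)
Invert: 01111010111111, add 1 → 01111011000000 = 7872, so the value is -7872.
(Equivalently: 8512 - 2^14 = 8512 - 16384 = -7872.)

-7872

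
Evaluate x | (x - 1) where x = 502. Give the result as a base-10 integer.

x = 111110110 = 502
x - 1 = 111110101
OR    = 111110111 = 503
(x | (x - 1) sets all bits below the lowest set bit.)

503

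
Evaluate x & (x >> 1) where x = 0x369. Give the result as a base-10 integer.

288

x = 1101101001 = 873
x>>1 = 0110110100
AND  = 0100100000 = 288
(x & (x >> 1) has a 1 wherever x has two consecutive 1 bits.)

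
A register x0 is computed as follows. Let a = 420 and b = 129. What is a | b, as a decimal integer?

421

420 = 110100100
129 = 010000001
 OR → 110100101 = 421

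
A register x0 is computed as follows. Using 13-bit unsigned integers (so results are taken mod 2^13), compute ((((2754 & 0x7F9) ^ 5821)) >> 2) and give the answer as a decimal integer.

1311

2754 = 0101011000010
0x7F9 = 0011111111001
→ & → 0001011000000 = 704
5821 = 1011010111101
→ ^ → 1010001111101 = 5245
→ >> 2 → 0010100011111 = 1311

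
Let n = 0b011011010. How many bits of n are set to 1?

5

n = 11011010
Count the 1s: 1 + 1 + 1 + 1 + 1 = 5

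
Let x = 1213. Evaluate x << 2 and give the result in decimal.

4852

1213 = 0010010111101
shift left by 2 → 1001011110100 = 4852
(equivalently, 1213 × 2^2 = 1213 × 4)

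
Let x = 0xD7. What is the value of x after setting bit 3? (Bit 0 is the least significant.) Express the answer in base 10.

x = 011010111
bit 3 is currently 0; set it via x | (1 << 3) = x | 8
→ 011011111 = 223

223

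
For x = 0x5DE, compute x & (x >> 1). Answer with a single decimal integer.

206

x = 10111011110 = 1502
x>>1 = 01011101111
AND  = 00011001110 = 206
(x & (x >> 1) has a 1 wherever x has two consecutive 1 bits.)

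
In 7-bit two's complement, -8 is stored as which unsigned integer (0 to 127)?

120

8 in 7 bits: 0001000
Invert: 1110111
Add 1:  1111000 = 120
(Check: 2^7 - 8 = 128 - 8 = 120.)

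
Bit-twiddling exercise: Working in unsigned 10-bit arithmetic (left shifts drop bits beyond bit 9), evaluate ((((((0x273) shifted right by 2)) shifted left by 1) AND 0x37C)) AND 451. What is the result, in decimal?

0x273 = 1001110011
→ shifted right by 2 → 0010011100 = 156
→ shifted left by 1 (mod 2^10) → 0100111000 = 312
0x37C = 1101111100
→ AND → 0100111000 = 312
451 = 0111000011
→ AND → 0100000000 = 256

256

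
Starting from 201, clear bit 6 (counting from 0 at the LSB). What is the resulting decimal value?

137

x = 011001001
bit 6 is currently 1; clear it via x & ~(1 << 6) = x & ~64
→ 010001001 = 137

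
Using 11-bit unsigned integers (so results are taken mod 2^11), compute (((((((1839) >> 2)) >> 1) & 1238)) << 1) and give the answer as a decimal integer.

392

1839 = 11100101111
→ >> 2 → 00111001011 = 459
→ >> 1 → 00011100101 = 229
1238 = 10011010110
→ & → 00011000100 = 196
→ << 1 (mod 2^11) → 00110001000 = 392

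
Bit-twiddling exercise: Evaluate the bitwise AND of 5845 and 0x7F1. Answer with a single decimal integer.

5845 = 1011011010101
0x7F1 = 0011111110001
AND → 0011011010001 = 1745

1745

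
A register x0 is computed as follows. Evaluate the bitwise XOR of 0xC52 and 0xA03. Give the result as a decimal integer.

1617

0xC52 = 110001010010
0xA03 = 101000000011
XOR → 011001010001 = 1617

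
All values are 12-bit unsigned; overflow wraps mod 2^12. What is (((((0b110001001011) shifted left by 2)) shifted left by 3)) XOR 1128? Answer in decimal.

0b110001001011 = 110001001011
→ shifted left by 2 (mod 2^12) → 000100101100 = 300
→ shifted left by 3 (mod 2^12) → 100101100000 = 2400
1128 = 010001101000
→ XOR → 110100001000 = 3336

3336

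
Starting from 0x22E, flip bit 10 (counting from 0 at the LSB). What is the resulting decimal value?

1582

x = 01000101110
bit 10 is currently 0; toggle it via x ^ (1 << 10) = x ^ 1024
→ 11000101110 = 1582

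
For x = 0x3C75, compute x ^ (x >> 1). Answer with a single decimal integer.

x = 11110001110101 = 15477
x>>1 = 01111000111010
XOR  = 10001001001111 = 8783
(x ^ (x >> 1) gives the standard binary-reflected Gray code of x.)

8783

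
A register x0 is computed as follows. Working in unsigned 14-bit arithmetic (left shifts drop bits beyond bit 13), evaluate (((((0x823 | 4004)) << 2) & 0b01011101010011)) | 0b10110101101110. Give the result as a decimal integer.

0x823 = 00100000100011
4004 = 00111110100100
→ | → 00111110100111 = 4007
→ << 2 (mod 2^14) → 11111010011100 = 16028
0b01011101010011 = 01011101010011
→ & → 01011000010000 = 5648
0b10110101101110 = 10110101101110
→ | → 11111101111110 = 16254

16254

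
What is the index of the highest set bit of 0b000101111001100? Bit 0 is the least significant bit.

11

0b000101111001100 = 101111001100
The topmost 1 is at position 11 (since 2^11 = 2048 ≤ 3020 < 4096).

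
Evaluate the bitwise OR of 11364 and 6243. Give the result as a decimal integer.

11364 = 10110001100100
6243 = 01100001100011
 OR → 11110001100111 = 15463

15463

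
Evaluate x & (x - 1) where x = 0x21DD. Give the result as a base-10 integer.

x = 10000111011101 = 8669
x - 1 = 10000111011100
AND   = 10000111011100 = 8668
(x & (x - 1) clears the lowest set bit of x.)

8668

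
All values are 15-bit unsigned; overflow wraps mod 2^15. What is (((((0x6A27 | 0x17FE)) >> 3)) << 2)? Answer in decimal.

16380

0x6A27 = 110101000100111
0x17FE = 001011111111110
→ | → 111111111111111 = 32767
→ >> 3 → 000111111111111 = 4095
→ << 2 (mod 2^15) → 011111111111100 = 16380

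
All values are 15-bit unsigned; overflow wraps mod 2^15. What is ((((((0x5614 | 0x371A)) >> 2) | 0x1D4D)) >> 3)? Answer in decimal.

953

0x5614 = 101011000010100
0x371A = 011011100011010
→ | → 111011100011110 = 30494
→ >> 2 → 001110111000111 = 7623
0x1D4D = 001110101001101
→ | → 001110111001111 = 7631
→ >> 3 → 000001110111001 = 953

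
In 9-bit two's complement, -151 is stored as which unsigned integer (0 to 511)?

361

151 in 9 bits: 010010111
Invert: 101101000
Add 1:  101101001 = 361
(Check: 2^9 - 151 = 512 - 151 = 361.)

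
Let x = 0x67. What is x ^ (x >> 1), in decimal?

x = 1100111 = 103
x>>1 = 0110011
XOR  = 1010100 = 84
(x ^ (x >> 1) gives the standard binary-reflected Gray code of x.)

84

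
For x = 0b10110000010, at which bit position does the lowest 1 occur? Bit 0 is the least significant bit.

1

0b10110000010 = 10110000010
Trailing zeros: 1, so the lowest set bit is bit 1 (value 2).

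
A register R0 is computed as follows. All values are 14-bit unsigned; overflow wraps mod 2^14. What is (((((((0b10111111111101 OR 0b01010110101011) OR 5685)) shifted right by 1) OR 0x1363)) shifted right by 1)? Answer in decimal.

4095

0b10111111111101 = 10111111111101
0b01010110101011 = 01010110101011
→ OR → 11111111111111 = 16383
5685 = 01011000110101
→ OR → 11111111111111 = 16383
→ shifted right by 1 → 01111111111111 = 8191
0x1363 = 01001101100011
→ OR → 01111111111111 = 8191
→ shifted right by 1 → 00111111111111 = 4095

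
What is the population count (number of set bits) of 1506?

6

1506 = 10111100010
Count the 1s: 1 + 1 + 1 + 1 + 1 + 1 = 6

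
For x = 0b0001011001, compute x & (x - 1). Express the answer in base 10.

x = 1011001 = 89
x - 1 = 1011000
AND   = 1011000 = 88
(x & (x - 1) clears the lowest set bit of x.)

88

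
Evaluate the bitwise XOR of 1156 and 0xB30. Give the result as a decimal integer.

1156 = 010010000100
0xB30 = 101100110000
XOR → 111110110100 = 4020

4020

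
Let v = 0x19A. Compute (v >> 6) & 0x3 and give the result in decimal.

2

v = 0110011010
Shift right by 6: 0110
Mask low 2 bits: 10 = 2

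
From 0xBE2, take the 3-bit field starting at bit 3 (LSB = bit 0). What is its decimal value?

4

v = 101111100010
Shift right by 3: 101111100
Mask low 3 bits: 100 = 4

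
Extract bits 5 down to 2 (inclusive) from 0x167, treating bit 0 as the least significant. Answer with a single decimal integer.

v = 101100111
Shift right by 2: 1011001
Mask low 4 bits: 1001 = 9

9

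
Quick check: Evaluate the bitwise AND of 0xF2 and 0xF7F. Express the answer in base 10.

0xF2 = 000011110010
0xF7F = 111101111111
AND → 000001110010 = 114

114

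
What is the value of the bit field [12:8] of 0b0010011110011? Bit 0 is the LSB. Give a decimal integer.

v = 0010011110011
Shift right by 8: 00100
Mask low 5 bits: 00100 = 4

4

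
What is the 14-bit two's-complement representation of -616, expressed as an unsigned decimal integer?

616 in 14 bits: 00001001101000
Invert: 11110110010111
Add 1:  11110110011000 = 15768
(Check: 2^14 - 616 = 16384 - 616 = 15768.)

15768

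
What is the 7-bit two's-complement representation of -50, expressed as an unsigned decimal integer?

78

50 in 7 bits: 0110010
Invert: 1001101
Add 1:  1001110 = 78
(Check: 2^7 - 50 = 128 - 50 = 78.)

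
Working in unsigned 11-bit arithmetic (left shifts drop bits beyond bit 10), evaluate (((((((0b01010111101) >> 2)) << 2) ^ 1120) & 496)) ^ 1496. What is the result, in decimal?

1288

0b01010111101 = 01010111101
→ >> 2 → 00010101111 = 175
→ << 2 (mod 2^11) → 01010111100 = 700
1120 = 10001100000
→ ^ → 11011011100 = 1756
496 = 00111110000
→ & → 00011010000 = 208
1496 = 10111011000
→ ^ → 10100001000 = 1288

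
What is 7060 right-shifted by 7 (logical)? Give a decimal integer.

55

7060 = 1101110010100
shift right by 7 → 0000000110111 = 55
(equivalently, floor(7060 / 128))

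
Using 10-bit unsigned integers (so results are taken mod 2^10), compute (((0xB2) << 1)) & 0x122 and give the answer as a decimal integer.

0xB2 = 0010110010
→ << 1 (mod 2^10) → 0101100100 = 356
0x122 = 0100100010
→ & → 0100100000 = 288

288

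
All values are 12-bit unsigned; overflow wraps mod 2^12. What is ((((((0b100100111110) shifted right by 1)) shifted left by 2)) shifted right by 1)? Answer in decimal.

318

0b100100111110 = 100100111110
→ shifted right by 1 → 010010011111 = 1183
→ shifted left by 2 (mod 2^12) → 001001111100 = 636
→ shifted right by 1 → 000100111110 = 318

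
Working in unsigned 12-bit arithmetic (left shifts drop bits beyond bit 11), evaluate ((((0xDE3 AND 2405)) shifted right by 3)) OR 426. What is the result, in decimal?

430

0xDE3 = 110111100011
2405 = 100101100101
→ AND → 100101100001 = 2401
→ shifted right by 3 → 000100101100 = 300
426 = 000110101010
→ OR → 000110101110 = 430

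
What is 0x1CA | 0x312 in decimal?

986

0x1CA = 0111001010
0x312 = 1100010010
 OR → 1111011010 = 986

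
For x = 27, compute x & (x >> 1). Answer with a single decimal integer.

9

x = 11011 = 27
x>>1 = 01101
AND  = 01001 = 9
(x & (x >> 1) has a 1 wherever x has two consecutive 1 bits.)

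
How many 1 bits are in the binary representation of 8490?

8490 = 10000100101010
Count the 1s: 1 + 1 + 1 + 1 + 1 = 5

5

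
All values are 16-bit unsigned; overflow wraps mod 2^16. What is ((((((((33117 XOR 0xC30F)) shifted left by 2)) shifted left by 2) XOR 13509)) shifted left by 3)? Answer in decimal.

33117 = 1000000101011101
0xC30F = 1100001100001111
→ XOR → 0100001001010010 = 16978
→ shifted left by 2 (mod 2^16) → 0000100101001000 = 2376
→ shifted left by 2 (mod 2^16) → 0010010100100000 = 9504
13509 = 0011010011000101
→ XOR → 0001000111100101 = 4581
→ shifted left by 3 (mod 2^16) → 1000111100101000 = 36648

36648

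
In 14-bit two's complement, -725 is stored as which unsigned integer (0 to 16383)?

15659

725 in 14 bits: 00001011010101
Invert: 11110100101010
Add 1:  11110100101011 = 15659
(Check: 2^14 - 725 = 16384 - 725 = 15659.)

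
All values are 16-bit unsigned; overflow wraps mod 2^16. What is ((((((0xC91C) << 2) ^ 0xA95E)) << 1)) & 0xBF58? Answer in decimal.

6744

0xC91C = 1100100100011100
→ << 2 (mod 2^16) → 0010010001110000 = 9328
0xA95E = 1010100101011110
→ ^ → 1000110100101110 = 36142
→ << 1 (mod 2^16) → 0001101001011100 = 6748
0xBF58 = 1011111101011000
→ & → 0001101001011000 = 6744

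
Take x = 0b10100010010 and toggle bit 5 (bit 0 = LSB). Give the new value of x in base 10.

x = 10100010010
bit 5 is currently 0; toggle it via x ^ (1 << 5) = x ^ 32
→ 10100110010 = 1330

1330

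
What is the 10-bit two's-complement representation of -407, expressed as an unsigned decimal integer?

407 in 10 bits: 0110010111
Invert: 1001101000
Add 1:  1001101001 = 617
(Check: 2^10 - 407 = 1024 - 407 = 617.)

617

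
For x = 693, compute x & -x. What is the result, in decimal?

x = 1010110101 = 693
-x (two's complement) = …0101001011
AND   = 0000000001 = 1
(x & -x isolates the lowest set bit of x.)

1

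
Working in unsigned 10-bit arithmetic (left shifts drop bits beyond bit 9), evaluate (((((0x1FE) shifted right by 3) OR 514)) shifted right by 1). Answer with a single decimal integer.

0x1FE = 0111111110
→ shifted right by 3 → 0000111111 = 63
514 = 1000000010
→ OR → 1000111111 = 575
→ shifted right by 1 → 0100011111 = 287

287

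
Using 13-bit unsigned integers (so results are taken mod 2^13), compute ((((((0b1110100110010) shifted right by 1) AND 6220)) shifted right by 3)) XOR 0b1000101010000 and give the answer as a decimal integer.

4177

0b1110100110010 = 1110100110010
→ shifted right by 1 → 0111010011001 = 3737
6220 = 1100001001100
→ AND → 0100000001000 = 2056
→ shifted right by 3 → 0000100000001 = 257
0b1000101010000 = 1000101010000
→ XOR → 1000001010001 = 4177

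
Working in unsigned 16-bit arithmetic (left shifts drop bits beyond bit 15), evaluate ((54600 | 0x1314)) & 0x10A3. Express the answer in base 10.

4096

54600 = 1101010101001000
0x1314 = 0001001100010100
→ | → 1101011101011100 = 55132
0x10A3 = 0001000010100011
→ & → 0001000000000000 = 4096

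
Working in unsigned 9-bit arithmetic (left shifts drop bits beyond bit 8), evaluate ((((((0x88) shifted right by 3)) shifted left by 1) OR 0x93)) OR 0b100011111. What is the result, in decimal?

0x88 = 010001000
→ shifted right by 3 → 000010001 = 17
→ shifted left by 1 (mod 2^9) → 000100010 = 34
0x93 = 010010011
→ OR → 010110011 = 179
0b100011111 = 100011111
→ OR → 110111111 = 447

447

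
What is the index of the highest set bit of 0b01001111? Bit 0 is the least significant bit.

0b01001111 = 1001111
The topmost 1 is at position 6 (since 2^6 = 64 ≤ 79 < 128).

6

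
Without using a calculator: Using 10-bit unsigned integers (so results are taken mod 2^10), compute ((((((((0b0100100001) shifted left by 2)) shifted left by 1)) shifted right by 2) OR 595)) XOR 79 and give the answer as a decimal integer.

540

0b0100100001 = 0100100001
→ shifted left by 2 (mod 2^10) → 0010000100 = 132
→ shifted left by 1 (mod 2^10) → 0100001000 = 264
→ shifted right by 2 → 0001000010 = 66
595 = 1001010011
→ OR → 1001010011 = 595
79 = 0001001111
→ XOR → 1000011100 = 540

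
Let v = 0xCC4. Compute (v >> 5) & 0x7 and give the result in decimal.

v = 110011000100
Shift right by 5: 1100110
Mask low 3 bits: 110 = 6

6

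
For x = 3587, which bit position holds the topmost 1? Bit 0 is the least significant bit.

11

3587 = 111000000011
The topmost 1 is at position 11 (since 2^11 = 2048 ≤ 3587 < 4096).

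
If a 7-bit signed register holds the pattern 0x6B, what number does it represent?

pattern = 1101011 (MSB is 1 ⇒ negative)
Invert: 0010100, add 1 → 0010101 = 21, so the value is -21.
(Equivalently: 107 - 2^7 = 107 - 128 = -21.)

-21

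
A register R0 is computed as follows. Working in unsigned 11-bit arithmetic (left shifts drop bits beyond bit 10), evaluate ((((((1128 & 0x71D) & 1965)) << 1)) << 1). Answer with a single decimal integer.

1128 = 10001101000
0x71D = 11100011101
→ & → 10000001000 = 1032
1965 = 11110101101
→ & → 10000001000 = 1032
→ << 1 (mod 2^11) → 00000010000 = 16
→ << 1 (mod 2^11) → 00000100000 = 32

32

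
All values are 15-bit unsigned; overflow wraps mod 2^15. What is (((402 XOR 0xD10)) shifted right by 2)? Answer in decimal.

402 = 000000110010010
0xD10 = 000110100010000
→ XOR → 000110010000010 = 3202
→ shifted right by 2 → 000001100100000 = 800

800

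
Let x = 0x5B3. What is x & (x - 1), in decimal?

1458

x = 10110110011 = 1459
x - 1 = 10110110010
AND   = 10110110010 = 1458
(x & (x - 1) clears the lowest set bit of x.)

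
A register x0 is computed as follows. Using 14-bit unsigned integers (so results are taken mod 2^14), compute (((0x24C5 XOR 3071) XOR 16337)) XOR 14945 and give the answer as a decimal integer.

0x24C5 = 10010011000101
3071 = 00101111111111
→ XOR → 10111100111010 = 12090
16337 = 11111111010001
→ XOR → 01000011101011 = 4331
14945 = 11101001100001
→ XOR → 10101010001010 = 10890

10890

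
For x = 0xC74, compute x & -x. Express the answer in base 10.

4

x = 110001110100 = 3188
-x (two's complement) = …001110001100
AND   = 000000000100 = 4
(x & -x isolates the lowest set bit of x.)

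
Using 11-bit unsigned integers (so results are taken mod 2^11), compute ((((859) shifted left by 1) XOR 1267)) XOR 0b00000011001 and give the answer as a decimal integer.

859 = 01101011011
→ shifted left by 1 (mod 2^11) → 11010110110 = 1718
1267 = 10011110011
→ XOR → 01001000101 = 581
0b00000011001 = 00000011001
→ XOR → 01001011100 = 604

604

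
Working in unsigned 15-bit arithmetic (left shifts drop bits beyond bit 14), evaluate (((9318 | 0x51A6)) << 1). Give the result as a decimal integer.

9318 = 010010001100110
0x51A6 = 101000110100110
→ | → 111010111100110 = 30182
→ << 1 (mod 2^15) → 110101111001100 = 27596

27596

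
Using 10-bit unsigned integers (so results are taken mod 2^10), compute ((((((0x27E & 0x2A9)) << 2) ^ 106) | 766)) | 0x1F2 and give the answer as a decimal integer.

1022

0x27E = 1001111110
0x2A9 = 1010101001
→ & → 1000101000 = 552
→ << 2 (mod 2^10) → 0010100000 = 160
106 = 0001101010
→ ^ → 0011001010 = 202
766 = 1011111110
→ | → 1011111110 = 766
0x1F2 = 0111110010
→ | → 1111111110 = 1022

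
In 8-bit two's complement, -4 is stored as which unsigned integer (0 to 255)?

252

4 in 8 bits: 00000100
Invert: 11111011
Add 1:  11111100 = 252
(Check: 2^8 - 4 = 256 - 4 = 252.)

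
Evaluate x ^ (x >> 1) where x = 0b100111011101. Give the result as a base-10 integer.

3379

x = 100111011101 = 2525
x>>1 = 010011101110
XOR  = 110100110011 = 3379
(x ^ (x >> 1) gives the standard binary-reflected Gray code of x.)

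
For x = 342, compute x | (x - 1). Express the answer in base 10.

343

x = 101010110 = 342
x - 1 = 101010101
OR    = 101010111 = 343
(x | (x - 1) sets all bits below the lowest set bit.)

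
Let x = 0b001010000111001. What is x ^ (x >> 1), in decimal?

7717

x = 1010000111001 = 5177
x>>1 = 0101000011100
XOR  = 1111000100101 = 7717
(x ^ (x >> 1) gives the standard binary-reflected Gray code of x.)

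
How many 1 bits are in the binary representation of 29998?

29998 = 111010100101110
Count the 1s: 1 + 1 + 1 + 1 + 1 + 1 + 1 + 1 + 1 = 9

9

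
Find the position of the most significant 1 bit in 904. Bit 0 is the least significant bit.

904 = 1110001000
The topmost 1 is at position 9 (since 2^9 = 512 ≤ 904 < 1024).

9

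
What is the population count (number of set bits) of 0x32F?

0x32F = 1100101111
Count the 1s: 1 + 1 + 1 + 1 + 1 + 1 + 1 = 7

7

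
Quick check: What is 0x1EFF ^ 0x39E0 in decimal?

0x1EFF = 01111011111111
0x39E0 = 11100111100000
XOR → 10011100011111 = 10015

10015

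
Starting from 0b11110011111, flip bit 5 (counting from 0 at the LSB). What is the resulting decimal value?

x = 11110011111
bit 5 is currently 0; toggle it via x ^ (1 << 5) = x ^ 32
→ 11110111111 = 1983

1983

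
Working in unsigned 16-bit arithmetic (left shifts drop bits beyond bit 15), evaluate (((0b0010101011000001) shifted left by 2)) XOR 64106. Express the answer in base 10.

0b0010101011000001 = 0010101011000001
→ shifted left by 2 (mod 2^16) → 1010101100000100 = 43780
64106 = 1111101001101010
→ XOR → 0101000101101110 = 20846

20846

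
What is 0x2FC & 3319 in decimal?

0x2FC = 001011111100
3319 = 110011110111
AND → 000011110100 = 244

244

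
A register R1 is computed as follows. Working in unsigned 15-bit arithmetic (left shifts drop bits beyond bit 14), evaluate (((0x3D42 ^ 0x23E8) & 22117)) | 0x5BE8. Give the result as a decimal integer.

0x3D42 = 011110101000010
0x23E8 = 010001111101000
→ ^ → 001111010101010 = 7850
22117 = 101011001100101
→ & → 001011000100000 = 5664
0x5BE8 = 101101111101000
→ | → 101111111101000 = 24552

24552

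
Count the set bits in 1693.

1693 = 11010011101
Count the 1s: 1 + 1 + 1 + 1 + 1 + 1 + 1 = 7

7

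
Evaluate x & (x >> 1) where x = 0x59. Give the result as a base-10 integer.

x = 1011001 = 89
x>>1 = 0101100
AND  = 0001000 = 8
(x & (x >> 1) has a 1 wherever x has two consecutive 1 bits.)

8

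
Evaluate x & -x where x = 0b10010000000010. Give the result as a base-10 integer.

2

x = 10010000000010 = 9218
-x (two's complement) = …01101111111110
AND   = 00000000000010 = 2
(x & -x isolates the lowest set bit of x.)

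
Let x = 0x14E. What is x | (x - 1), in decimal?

335

x = 101001110 = 334
x - 1 = 101001101
OR    = 101001111 = 335
(x | (x - 1) sets all bits below the lowest set bit.)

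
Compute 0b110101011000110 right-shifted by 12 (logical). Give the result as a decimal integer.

6

x = 110101011000110
shift right by 12 → 000000000000110 = 6
(equivalently, floor(27334 / 4096))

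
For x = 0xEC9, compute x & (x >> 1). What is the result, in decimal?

x = 111011001001 = 3785
x>>1 = 011101100100
AND  = 011001000000 = 1600
(x & (x >> 1) has a 1 wherever x has two consecutive 1 bits.)

1600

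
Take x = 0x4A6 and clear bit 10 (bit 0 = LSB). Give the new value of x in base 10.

166

x = 10010100110
bit 10 is currently 1; clear it via x & ~(1 << 10) = x & ~1024
→ 00010100110 = 166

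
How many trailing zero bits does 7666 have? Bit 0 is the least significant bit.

7666 = 1110111110010
Trailing zeros: 1, so the lowest set bit is bit 1 (value 2).

1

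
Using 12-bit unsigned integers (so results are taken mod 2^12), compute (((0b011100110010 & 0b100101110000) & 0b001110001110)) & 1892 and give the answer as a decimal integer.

256

0b011100110010 = 011100110010
0b100101110000 = 100101110000
→ & → 000100110000 = 304
0b001110001110 = 001110001110
→ & → 000100000000 = 256
1892 = 011101100100
→ & → 000100000000 = 256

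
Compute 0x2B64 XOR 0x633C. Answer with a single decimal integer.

0x2B64 = 010101101100100
0x633C = 110001100111100
XOR → 100100001011000 = 18520

18520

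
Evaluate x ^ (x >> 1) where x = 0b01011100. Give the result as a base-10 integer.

x = 1011100 = 92
x>>1 = 0101110
XOR  = 1110010 = 114
(x ^ (x >> 1) gives the standard binary-reflected Gray code of x.)

114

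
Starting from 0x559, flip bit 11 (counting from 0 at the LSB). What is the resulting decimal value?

x = 010101011001
bit 11 is currently 0; toggle it via x ^ (1 << 11) = x ^ 2048
→ 110101011001 = 3417

3417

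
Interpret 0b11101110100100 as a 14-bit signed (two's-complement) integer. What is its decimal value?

pattern = 11101110100100 (MSB is 1 ⇒ negative)
Invert: 00010001011011, add 1 → 00010001011100 = 1116, so the value is -1116.
(Equivalently: 15268 - 2^14 = 15268 - 16384 = -1116.)

-1116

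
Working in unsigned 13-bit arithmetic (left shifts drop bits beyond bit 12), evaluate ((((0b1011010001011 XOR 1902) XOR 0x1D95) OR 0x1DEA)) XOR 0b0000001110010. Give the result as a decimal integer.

7560

0b1011010001011 = 1011010001011
1902 = 0011101101110
→ XOR → 1000111100101 = 4581
0x1D95 = 1110110010101
→ XOR → 0110001110000 = 3184
0x1DEA = 1110111101010
→ OR → 1110111111010 = 7674
0b0000001110010 = 0000001110010
→ XOR → 1110110001000 = 7560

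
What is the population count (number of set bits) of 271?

271 = 100001111
Count the 1s: 1 + 1 + 1 + 1 + 1 = 5

5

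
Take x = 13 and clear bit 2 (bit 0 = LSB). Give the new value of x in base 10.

9

x = 000001101
bit 2 is currently 1; clear it via x & ~(1 << 2) = x & ~4
→ 000001001 = 9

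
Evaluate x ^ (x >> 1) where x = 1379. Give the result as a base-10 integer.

2002

x = 10101100011 = 1379
x>>1 = 01010110001
XOR  = 11111010010 = 2002
(x ^ (x >> 1) gives the standard binary-reflected Gray code of x.)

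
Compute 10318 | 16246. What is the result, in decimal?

10318 = 10100001001110
16246 = 11111101110110
 OR → 11111101111110 = 16254

16254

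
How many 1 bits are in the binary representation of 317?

317 = 100111101
Count the 1s: 1 + 1 + 1 + 1 + 1 + 1 = 6

6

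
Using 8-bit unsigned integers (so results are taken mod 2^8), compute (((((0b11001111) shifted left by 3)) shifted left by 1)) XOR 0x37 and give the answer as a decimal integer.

0b11001111 = 11001111
→ shifted left by 3 (mod 2^8) → 01111000 = 120
→ shifted left by 1 (mod 2^8) → 11110000 = 240
0x37 = 00110111
→ XOR → 11000111 = 199

199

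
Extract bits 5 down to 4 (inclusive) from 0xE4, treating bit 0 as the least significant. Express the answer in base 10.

v = 000011100100
Shift right by 4: 00001110
Mask low 2 bits: 10 = 2

2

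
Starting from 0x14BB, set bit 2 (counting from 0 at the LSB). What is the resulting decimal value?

x = 01010010111011
bit 2 is currently 0; set it via x | (1 << 2) = x | 4
→ 01010010111111 = 5311

5311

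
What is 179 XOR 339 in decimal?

179 = 010110011
339 = 101010011
XOR → 111100000 = 480

480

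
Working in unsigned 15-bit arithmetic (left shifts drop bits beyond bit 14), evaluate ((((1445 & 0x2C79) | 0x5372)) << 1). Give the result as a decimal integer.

12006

1445 = 000010110100101
0x2C79 = 010110001111001
→ & → 000010000100001 = 1057
0x5372 = 101001101110010
→ | → 101011101110011 = 22387
→ << 1 (mod 2^15) → 010111011100110 = 12006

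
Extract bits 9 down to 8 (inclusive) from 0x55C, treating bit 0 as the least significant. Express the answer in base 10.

v = 10101011100
Shift right by 8: 101
Mask low 2 bits: 01 = 1

1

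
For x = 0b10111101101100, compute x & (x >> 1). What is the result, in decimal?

x = 10111101101100 = 12140
x>>1 = 01011110110110
AND  = 00011100100100 = 1828
(x & (x >> 1) has a 1 wherever x has two consecutive 1 bits.)

1828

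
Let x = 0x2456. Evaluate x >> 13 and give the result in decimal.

0x2456 = 10010001010110
shift right by 13 → 00000000000001 = 1
(equivalently, floor(9302 / 8192))

1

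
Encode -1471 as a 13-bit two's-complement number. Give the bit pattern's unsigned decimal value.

1471 in 13 bits: 0010110111111
Invert: 1101001000000
Add 1:  1101001000001 = 6721
(Check: 2^13 - 1471 = 8192 - 1471 = 6721.)

6721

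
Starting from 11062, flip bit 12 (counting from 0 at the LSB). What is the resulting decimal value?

x = 10101100110110
bit 12 is currently 0; toggle it via x ^ (1 << 12) = x ^ 4096
→ 11101100110110 = 15158

15158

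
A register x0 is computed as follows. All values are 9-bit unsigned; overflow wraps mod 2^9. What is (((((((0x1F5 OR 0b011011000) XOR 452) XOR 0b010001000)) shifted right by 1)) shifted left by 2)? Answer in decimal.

0x1F5 = 111110101
0b011011000 = 011011000
→ OR → 111111101 = 509
452 = 111000100
→ XOR → 000111001 = 57
0b010001000 = 010001000
→ XOR → 010110001 = 177
→ shifted right by 1 → 001011000 = 88
→ shifted left by 2 (mod 2^9) → 101100000 = 352

352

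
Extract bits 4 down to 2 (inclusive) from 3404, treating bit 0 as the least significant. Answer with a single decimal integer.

v = 00110101001100
Shift right by 2: 001101010011
Mask low 3 bits: 011 = 3

3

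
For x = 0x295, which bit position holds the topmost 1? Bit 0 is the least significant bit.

0x295 = 1010010101
The topmost 1 is at position 9 (since 2^9 = 512 ≤ 661 < 1024).

9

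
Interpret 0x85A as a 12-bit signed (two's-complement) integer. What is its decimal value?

-1958

pattern = 100001011010 (MSB is 1 ⇒ negative)
Invert: 011110100101, add 1 → 011110100110 = 1958, so the value is -1958.
(Equivalently: 2138 - 2^12 = 2138 - 4096 = -1958.)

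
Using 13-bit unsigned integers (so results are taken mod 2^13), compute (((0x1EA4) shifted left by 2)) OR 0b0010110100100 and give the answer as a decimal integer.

8116

0x1EA4 = 1111010100100
→ shifted left by 2 (mod 2^13) → 1101010010000 = 6800
0b0010110100100 = 0010110100100
→ OR → 1111110110100 = 8116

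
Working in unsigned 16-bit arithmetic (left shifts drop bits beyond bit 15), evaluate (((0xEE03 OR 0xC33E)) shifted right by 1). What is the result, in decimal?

0xEE03 = 1110111000000011
0xC33E = 1100001100111110
→ OR → 1110111100111111 = 61247
→ shifted right by 1 → 0111011110011111 = 30623

30623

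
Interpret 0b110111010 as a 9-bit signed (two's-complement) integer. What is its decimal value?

pattern = 110111010 (MSB is 1 ⇒ negative)
Invert: 001000101, add 1 → 001000110 = 70, so the value is -70.
(Equivalently: 442 - 2^9 = 442 - 512 = -70.)

-70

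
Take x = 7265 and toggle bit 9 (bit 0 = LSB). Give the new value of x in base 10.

7777

x = 1110001100001
bit 9 is currently 0; toggle it via x ^ (1 << 9) = x ^ 512
→ 1111001100001 = 7777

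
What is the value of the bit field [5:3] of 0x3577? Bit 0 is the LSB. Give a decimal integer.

6

v = 0011010101110111
Shift right by 3: 0011010101110
Mask low 3 bits: 110 = 6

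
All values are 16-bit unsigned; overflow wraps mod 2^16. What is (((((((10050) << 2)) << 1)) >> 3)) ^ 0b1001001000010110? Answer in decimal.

38228

10050 = 0010011101000010
→ << 2 (mod 2^16) → 1001110100001000 = 40200
→ << 1 (mod 2^16) → 0011101000010000 = 14864
→ >> 3 → 0000011101000010 = 1858
0b1001001000010110 = 1001001000010110
→ ^ → 1001010101010100 = 38228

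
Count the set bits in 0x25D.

6

0x25D = 1001011101
Count the 1s: 1 + 1 + 1 + 1 + 1 + 1 = 6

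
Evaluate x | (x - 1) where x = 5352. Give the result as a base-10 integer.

x = 1010011101000 = 5352
x - 1 = 1010011100111
OR    = 1010011101111 = 5359
(x | (x - 1) sets all bits below the lowest set bit.)

5359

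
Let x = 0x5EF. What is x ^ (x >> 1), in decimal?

x = 10111101111 = 1519
x>>1 = 01011110111
XOR  = 11100011000 = 1816
(x ^ (x >> 1) gives the standard binary-reflected Gray code of x.)

1816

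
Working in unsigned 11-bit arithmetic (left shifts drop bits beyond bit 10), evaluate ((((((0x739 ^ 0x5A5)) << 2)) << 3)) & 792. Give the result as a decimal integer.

768

0x739 = 11100111001
0x5A5 = 10110100101
→ ^ → 01010011100 = 668
→ << 2 (mod 2^11) → 01001110000 = 624
→ << 3 (mod 2^11) → 01110000000 = 896
792 = 01100011000
→ & → 01100000000 = 768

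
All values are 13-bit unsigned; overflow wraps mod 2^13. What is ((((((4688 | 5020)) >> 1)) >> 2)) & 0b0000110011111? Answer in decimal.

4688 = 1001001010000
5020 = 1001110011100
→ | → 1001111011100 = 5084
→ >> 1 → 0100111101110 = 2542
→ >> 2 → 0001001111011 = 635
0b0000110011111 = 0000110011111
→ & → 0000000011011 = 27

27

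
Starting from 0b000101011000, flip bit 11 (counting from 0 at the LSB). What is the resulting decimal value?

x = 000101011000
bit 11 is currently 0; toggle it via x ^ (1 << 11) = x ^ 2048
→ 100101011000 = 2392

2392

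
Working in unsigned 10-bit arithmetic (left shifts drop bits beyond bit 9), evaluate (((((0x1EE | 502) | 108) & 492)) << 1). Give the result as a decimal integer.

0x1EE = 0111101110
502 = 0111110110
→ | → 0111111110 = 510
108 = 0001101100
→ | → 0111111110 = 510
492 = 0111101100
→ & → 0111101100 = 492
→ << 1 (mod 2^10) → 1111011000 = 984

984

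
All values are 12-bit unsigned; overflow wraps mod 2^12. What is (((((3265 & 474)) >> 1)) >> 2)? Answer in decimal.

3265 = 110011000001
474 = 000111011010
→ & → 000011000000 = 192
→ >> 1 → 000001100000 = 96
→ >> 2 → 000000011000 = 24

24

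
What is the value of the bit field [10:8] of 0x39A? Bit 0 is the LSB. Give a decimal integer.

3

v = 01110011010
Shift right by 8: 011
Mask low 3 bits: 011 = 3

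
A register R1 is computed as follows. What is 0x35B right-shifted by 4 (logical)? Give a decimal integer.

0x35B = 1101011011
shift right by 4 → 0000110101 = 53
(equivalently, floor(859 / 16))

53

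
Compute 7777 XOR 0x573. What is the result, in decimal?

7777 = 1111001100001
0x573 = 0010101110011
XOR → 1101100010010 = 6930

6930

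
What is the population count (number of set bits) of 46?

4

46 = 101110
Count the 1s: 1 + 1 + 1 + 1 = 4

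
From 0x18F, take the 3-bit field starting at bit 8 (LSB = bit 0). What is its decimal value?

v = 000110001111
Shift right by 8: 0001
Mask low 3 bits: 001 = 1

1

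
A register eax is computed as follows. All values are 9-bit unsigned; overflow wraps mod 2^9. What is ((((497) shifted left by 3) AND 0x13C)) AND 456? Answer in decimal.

497 = 111110001
→ shifted left by 3 (mod 2^9) → 110001000 = 392
0x13C = 100111100
→ AND → 100001000 = 264
456 = 111001000
→ AND → 100001000 = 264

264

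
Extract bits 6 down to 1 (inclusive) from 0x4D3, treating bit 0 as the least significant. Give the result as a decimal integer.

41

v = 0010011010011
Shift right by 1: 001001101001
Mask low 6 bits: 101001 = 41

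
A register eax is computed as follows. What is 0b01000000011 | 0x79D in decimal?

1951

a = 01000000011
0x79D = 11110011101
 OR → 11110011111 = 1951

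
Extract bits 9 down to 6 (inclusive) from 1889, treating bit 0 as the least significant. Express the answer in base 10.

13

v = 11101100001
Shift right by 6: 11101
Mask low 4 bits: 1101 = 13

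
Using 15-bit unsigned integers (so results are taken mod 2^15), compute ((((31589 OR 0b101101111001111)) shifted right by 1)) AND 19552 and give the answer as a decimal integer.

3168

31589 = 111101101100101
0b101101111001111 = 101101111001111
→ OR → 111101111101111 = 31727
→ shifted right by 1 → 011110111110111 = 15863
19552 = 100110001100000
→ AND → 000110001100000 = 3168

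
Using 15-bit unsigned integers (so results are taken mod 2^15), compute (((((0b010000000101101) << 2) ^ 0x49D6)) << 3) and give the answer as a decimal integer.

19216

0b010000000101101 = 010000000101101
→ << 2 (mod 2^15) → 000000010110100 = 180
0x49D6 = 100100111010110
→ ^ → 100100101100010 = 18786
→ << 3 (mod 2^15) → 100101100010000 = 19216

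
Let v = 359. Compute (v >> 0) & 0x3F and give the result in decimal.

39

v = 101100111
Shift right by 0: 101100111
Mask low 6 bits: 100111 = 39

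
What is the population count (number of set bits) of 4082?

9

4082 = 111111110010
Count the 1s: 1 + 1 + 1 + 1 + 1 + 1 + 1 + 1 + 1 = 9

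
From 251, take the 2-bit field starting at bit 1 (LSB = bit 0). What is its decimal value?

v = 11111011
Shift right by 1: 1111101
Mask low 2 bits: 01 = 1

1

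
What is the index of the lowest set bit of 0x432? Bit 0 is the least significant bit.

0x432 = 10000110010
Trailing zeros: 1, so the lowest set bit is bit 1 (value 2).

1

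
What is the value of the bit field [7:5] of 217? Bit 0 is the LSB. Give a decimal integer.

v = 011011001
Shift right by 5: 0110
Mask low 3 bits: 110 = 6

6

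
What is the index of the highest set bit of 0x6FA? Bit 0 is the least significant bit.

10

0x6FA = 11011111010
The topmost 1 is at position 10 (since 2^10 = 1024 ≤ 1786 < 2048).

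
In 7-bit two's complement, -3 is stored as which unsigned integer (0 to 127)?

3 in 7 bits: 0000011
Invert: 1111100
Add 1:  1111101 = 125
(Check: 2^7 - 3 = 128 - 3 = 125.)

125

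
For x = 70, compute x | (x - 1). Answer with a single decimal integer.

71

x = 1000110 = 70
x - 1 = 1000101
OR    = 1000111 = 71
(x | (x - 1) sets all bits below the lowest set bit.)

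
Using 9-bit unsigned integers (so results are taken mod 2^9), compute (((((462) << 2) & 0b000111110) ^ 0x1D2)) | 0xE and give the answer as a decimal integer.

462 = 111001110
→ << 2 (mod 2^9) → 100111000 = 312
0b000111110 = 000111110
→ & → 000111000 = 56
0x1D2 = 111010010
→ ^ → 111101010 = 490
0xE = 000001110
→ | → 111101110 = 494

494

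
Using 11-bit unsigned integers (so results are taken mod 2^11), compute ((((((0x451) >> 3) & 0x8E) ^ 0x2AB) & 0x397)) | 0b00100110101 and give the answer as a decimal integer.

821

0x451 = 10001010001
→ >> 3 → 00010001010 = 138
0x8E = 00010001110
→ & → 00010001010 = 138
0x2AB = 01010101011
→ ^ → 01000100001 = 545
0x397 = 01110010111
→ & → 01000000001 = 513
0b00100110101 = 00100110101
→ | → 01100110101 = 821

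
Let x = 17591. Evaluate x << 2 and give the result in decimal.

70364

17591 = 00100010010110111
shift left by 2 → 10001001011011100 = 70364
(equivalently, 17591 × 2^2 = 17591 × 4)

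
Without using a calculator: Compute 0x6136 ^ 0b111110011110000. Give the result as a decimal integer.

0x6136 = 110000100110110
b = 111110011110000
XOR → 001110111000110 = 7622

7622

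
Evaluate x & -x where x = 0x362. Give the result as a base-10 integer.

2

x = 1101100010 = 866
-x (two's complement) = …0010011110
AND   = 0000000010 = 2
(x & -x isolates the lowest set bit of x.)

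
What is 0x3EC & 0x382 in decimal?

0x3EC = 1111101100
0x382 = 1110000010
AND → 1110000000 = 896

896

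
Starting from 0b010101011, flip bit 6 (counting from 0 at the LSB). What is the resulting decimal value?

x = 010101011
bit 6 is currently 0; toggle it via x ^ (1 << 6) = x ^ 64
→ 011101011 = 235

235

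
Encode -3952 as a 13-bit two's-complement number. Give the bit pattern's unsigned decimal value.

3952 in 13 bits: 0111101110000
Invert: 1000010001111
Add 1:  1000010010000 = 4240
(Check: 2^13 - 3952 = 8192 - 3952 = 4240.)

4240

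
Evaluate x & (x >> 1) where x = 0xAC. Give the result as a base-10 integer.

x = 10101100 = 172
x>>1 = 01010110
AND  = 00000100 = 4
(x & (x >> 1) has a 1 wherever x has two consecutive 1 bits.)

4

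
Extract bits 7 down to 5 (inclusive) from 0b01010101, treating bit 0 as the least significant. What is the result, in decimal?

v = 01010101
Shift right by 5: 010
Mask low 3 bits: 010 = 2

2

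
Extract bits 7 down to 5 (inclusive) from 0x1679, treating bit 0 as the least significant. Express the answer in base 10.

v = 1011001111001
Shift right by 5: 10110011
Mask low 3 bits: 011 = 3

3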